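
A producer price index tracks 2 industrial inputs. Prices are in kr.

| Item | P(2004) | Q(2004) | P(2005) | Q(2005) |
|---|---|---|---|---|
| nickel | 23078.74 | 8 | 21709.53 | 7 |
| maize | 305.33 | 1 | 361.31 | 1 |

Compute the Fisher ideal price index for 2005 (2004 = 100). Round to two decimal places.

94.11

Laspeyres component (base-period weights):
ΣP(2005)Q(2004) = 21709.53×8 + 361.31×1 = 173676.24 + 361.31 = 174037.55
ΣP(2004)Q(2004) = 23078.74×8 + 305.33×1 = 184629.92 + 305.33 = 184935.25
L = 174037.55 / 184935.25 × 100 = 94.1073
Paasche component (current-period weights):
ΣP(2005)Q(2005) = 21709.53×7 + 361.31×1 = 151966.71 + 361.31 = 152328.02
ΣP(2004)Q(2005) = 23078.74×7 + 305.33×1 = 161551.18 + 305.33 = 161856.51
P = 152328.02 / 161856.51 × 100 = 94.1130
Fisher = √(L × P) = √(94.1073 × 94.1130) = 94.1101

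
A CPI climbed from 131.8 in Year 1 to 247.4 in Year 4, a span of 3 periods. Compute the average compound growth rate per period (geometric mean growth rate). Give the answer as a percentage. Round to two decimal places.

23.36%

Growth factor = (247.4/131.8)^(1/3) = (1.877086)^(1/3) = 1.233563
Growth rate = 1.233563 − 1 = 0.233563 = 23.3563%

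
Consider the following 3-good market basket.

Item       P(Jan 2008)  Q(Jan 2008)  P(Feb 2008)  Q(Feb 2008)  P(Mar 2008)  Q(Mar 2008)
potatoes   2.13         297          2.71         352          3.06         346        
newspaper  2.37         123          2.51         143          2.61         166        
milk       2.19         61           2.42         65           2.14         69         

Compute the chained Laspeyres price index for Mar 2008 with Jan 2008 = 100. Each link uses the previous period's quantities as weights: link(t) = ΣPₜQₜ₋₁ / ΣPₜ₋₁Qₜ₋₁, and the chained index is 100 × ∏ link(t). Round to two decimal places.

128.92

Link Jan 2008→Feb 2008:
ΣP(Feb 2008)Q(Jan 2008) = 2.71×297 + 2.51×123 + 2.42×61 = 804.87 + 308.73 + 147.62 = 1261.22
ΣP(Jan 2008)Q(Jan 2008) = 2.13×297 + 2.37×123 + 2.19×61 = 632.61 + 291.51 + 133.59 = 1057.71
link = 1261.22/1057.71 = 1.192406
Link Feb 2008→Mar 2008:
ΣP(Mar 2008)Q(Feb 2008) = 3.06×352 + 2.61×143 + 2.14×65 = 1077.12 + 373.23 + 139.1 = 1589.45
ΣP(Feb 2008)Q(Feb 2008) = 2.71×352 + 2.51×143 + 2.42×65 = 953.92 + 358.93 + 157.3 = 1470.15
link = 1589.45/1470.15 = 1.081148
Chained index = 100 × 1.192406 × 1.081148 = 128.9168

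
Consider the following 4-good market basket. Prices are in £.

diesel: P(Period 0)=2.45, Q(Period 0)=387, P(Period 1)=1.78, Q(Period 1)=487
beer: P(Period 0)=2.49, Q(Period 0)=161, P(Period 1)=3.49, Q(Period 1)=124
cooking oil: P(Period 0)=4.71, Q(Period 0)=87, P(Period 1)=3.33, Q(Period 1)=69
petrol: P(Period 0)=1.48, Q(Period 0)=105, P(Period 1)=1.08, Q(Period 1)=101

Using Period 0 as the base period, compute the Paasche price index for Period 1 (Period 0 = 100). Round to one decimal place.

Paasche price index uses current-period quantities as weights.
ΣP(Period 1)·Q(Period 1) = 1.78×487 + 3.49×124 + 3.33×69 + 1.08×101 = 866.86 + 432.76 + 229.77 + 109.08 = 1638.47
ΣP(Period 0)·Q(Period 1) = 2.45×487 + 2.49×124 + 4.71×69 + 1.48×101 = 1193.15 + 308.76 + 324.99 + 149.48 = 1976.38
Index = 1638.47 / 1976.38 × 100 = 82.9026

82.9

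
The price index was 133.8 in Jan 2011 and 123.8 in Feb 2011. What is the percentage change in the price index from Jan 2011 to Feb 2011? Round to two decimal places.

Change = (123.8 − 133.8) / 133.8 × 100
       = -10.0 / 133.8 × 100 = -7.4738%

-7.47%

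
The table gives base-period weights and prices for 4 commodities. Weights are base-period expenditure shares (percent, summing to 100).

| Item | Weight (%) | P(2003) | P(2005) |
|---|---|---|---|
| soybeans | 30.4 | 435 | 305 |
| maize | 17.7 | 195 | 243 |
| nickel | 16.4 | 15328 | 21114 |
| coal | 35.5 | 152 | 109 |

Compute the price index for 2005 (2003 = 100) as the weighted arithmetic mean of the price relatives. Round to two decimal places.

soybeans: 30.4 × (305/435) = 30.4 × 0.701149 = 21.3149
maize: 17.7 × (243/195) = 17.7 × 1.246154 = 22.0569
nickel: 16.4 × (21114/15328) = 16.4 × 1.377479 = 22.5907
coal: 35.5 × (109/152) = 35.5 × 0.717105 = 25.4572
Index = Σ wᵢ·(p₁ᵢ/p₀ᵢ) = 21.3149 + 22.0569 + 22.5907 + 25.4572 = 91.4198

91.42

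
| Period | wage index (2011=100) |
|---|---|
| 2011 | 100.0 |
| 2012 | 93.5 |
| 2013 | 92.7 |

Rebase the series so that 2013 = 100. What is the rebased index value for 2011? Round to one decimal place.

Rebased(2011) = 100.0 / 92.7 × 100 = 107.8749

107.9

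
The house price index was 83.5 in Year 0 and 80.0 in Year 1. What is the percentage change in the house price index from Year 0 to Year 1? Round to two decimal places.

Change = (80.0 − 83.5) / 83.5 × 100
       = -3.5 / 83.5 × 100 = -4.1916%

-4.19%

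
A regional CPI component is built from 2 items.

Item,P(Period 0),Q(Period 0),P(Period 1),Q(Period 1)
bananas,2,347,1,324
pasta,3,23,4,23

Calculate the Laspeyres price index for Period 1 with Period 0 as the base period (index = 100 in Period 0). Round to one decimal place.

57.5

Laspeyres price index uses base-period quantities as weights.
ΣP(Period 1)·Q(Period 0) = 1×347 + 4×23 = 347 + 92 = 439
ΣP(Period 0)·Q(Period 0) = 2×347 + 3×23 = 694 + 69 = 763
Index = 439 / 763 × 100 = 57.5360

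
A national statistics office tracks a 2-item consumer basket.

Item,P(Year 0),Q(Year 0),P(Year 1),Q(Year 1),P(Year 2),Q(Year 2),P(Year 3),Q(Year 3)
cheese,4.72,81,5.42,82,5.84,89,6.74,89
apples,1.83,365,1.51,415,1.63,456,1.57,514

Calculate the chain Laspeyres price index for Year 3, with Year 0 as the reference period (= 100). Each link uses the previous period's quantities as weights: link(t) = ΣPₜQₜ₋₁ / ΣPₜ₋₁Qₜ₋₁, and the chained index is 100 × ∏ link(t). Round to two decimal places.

105.94

Link Year 0→Year 1:
ΣP(Year 1)Q(Year 0) = 5.42×81 + 1.51×365 = 439.02 + 551.15 = 990.17
ΣP(Year 0)Q(Year 0) = 4.72×81 + 1.83×365 = 382.32 + 667.95 = 1050.27
link = 990.17/1050.27 = 0.942777
Link Year 1→Year 2:
ΣP(Year 2)Q(Year 1) = 5.84×82 + 1.63×415 = 478.88 + 676.45 = 1155.33
ΣP(Year 1)Q(Year 1) = 5.42×82 + 1.51×415 = 444.44 + 626.65 = 1071.09
link = 1155.33/1071.09 = 1.078649
Link Year 2→Year 3:
ΣP(Year 3)Q(Year 2) = 6.74×89 + 1.57×456 = 599.86 + 715.92 = 1315.78
ΣP(Year 2)Q(Year 2) = 5.84×89 + 1.63×456 = 519.76 + 743.28 = 1263.04
link = 1315.78/1263.04 = 1.041756
Chained index = 100 × 0.942777 × 1.078649 × 1.041756 = 105.9388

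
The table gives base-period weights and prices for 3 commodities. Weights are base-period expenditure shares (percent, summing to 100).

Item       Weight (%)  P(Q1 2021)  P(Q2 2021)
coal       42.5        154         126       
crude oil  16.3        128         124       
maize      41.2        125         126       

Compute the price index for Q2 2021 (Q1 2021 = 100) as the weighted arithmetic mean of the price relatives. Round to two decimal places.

92.09

coal: 42.5 × (126/154) = 42.5 × 0.818182 = 34.7727
crude oil: 16.3 × (124/128) = 16.3 × 0.968750 = 15.7906
maize: 41.2 × (126/125) = 41.2 × 1.008000 = 41.5296
Index = Σ wᵢ·(p₁ᵢ/p₀ᵢ) = 34.7727 + 15.7906 + 41.5296 = 92.0930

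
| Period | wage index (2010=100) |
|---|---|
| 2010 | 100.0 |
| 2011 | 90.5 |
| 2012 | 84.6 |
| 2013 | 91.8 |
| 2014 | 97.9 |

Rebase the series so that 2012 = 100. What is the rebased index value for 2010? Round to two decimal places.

118.20

Rebased(2010) = 100.0 / 84.6 × 100 = 118.2033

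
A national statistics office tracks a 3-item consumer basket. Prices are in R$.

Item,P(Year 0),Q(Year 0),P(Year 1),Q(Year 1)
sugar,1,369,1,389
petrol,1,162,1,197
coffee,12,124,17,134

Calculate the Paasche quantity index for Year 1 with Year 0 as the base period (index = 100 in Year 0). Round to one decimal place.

Paasche quantity index uses current-period prices as weights.
ΣP(Year 1)·Q(Year 1) = 1×389 + 1×197 + 17×134 = 389 + 197 + 2278 = 2864
ΣP(Year 1)·Q(Year 0) = 1×369 + 1×162 + 17×124 = 369 + 162 + 2108 = 2639
Index = 2864 / 2639 × 100 = 108.5260

108.5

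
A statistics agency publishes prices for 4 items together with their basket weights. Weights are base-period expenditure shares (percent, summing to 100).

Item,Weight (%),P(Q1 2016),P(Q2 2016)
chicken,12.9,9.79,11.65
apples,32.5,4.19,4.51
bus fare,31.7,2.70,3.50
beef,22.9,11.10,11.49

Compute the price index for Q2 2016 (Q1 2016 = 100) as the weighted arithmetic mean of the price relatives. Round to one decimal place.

chicken: 12.9 × (11.65/9.79) = 12.9 × 1.189990 = 15.3509
apples: 32.5 × (4.51/4.19) = 32.5 × 1.076372 = 34.9821
bus fare: 31.7 × (3.50/2.70) = 31.7 × 1.296296 = 41.0926
beef: 22.9 × (11.49/11.10) = 22.9 × 1.035135 = 23.7046
Index = Σ wᵢ·(p₁ᵢ/p₀ᵢ) = 15.3509 + 34.9821 + 41.0926 + 23.7046 = 115.1302

115.1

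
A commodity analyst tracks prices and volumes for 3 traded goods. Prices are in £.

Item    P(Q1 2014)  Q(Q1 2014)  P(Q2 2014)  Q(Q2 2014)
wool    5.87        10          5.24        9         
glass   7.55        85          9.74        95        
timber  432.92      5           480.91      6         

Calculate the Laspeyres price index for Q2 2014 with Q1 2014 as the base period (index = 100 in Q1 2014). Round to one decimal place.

Laspeyres price index uses base-period quantities as weights.
ΣP(Q2 2014)·Q(Q1 2014) = 5.24×10 + 9.74×85 + 480.91×5 = 52.4 + 827.9 + 2404.55 = 3284.85
ΣP(Q1 2014)·Q(Q1 2014) = 5.87×10 + 7.55×85 + 432.92×5 = 58.7 + 641.75 + 2164.6 = 2865.05
Index = 3284.85 / 2865.05 × 100 = 114.6524

114.7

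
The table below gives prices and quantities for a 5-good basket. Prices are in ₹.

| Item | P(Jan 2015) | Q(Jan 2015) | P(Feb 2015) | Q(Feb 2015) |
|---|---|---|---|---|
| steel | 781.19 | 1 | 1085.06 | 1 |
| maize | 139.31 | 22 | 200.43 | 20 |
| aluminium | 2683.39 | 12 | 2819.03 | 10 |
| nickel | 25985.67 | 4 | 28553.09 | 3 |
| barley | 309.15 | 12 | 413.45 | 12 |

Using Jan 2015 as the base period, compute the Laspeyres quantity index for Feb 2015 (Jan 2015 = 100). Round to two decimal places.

77.99

Laspeyres quantity index uses base-period prices as weights.
ΣP(Jan 2015)·Q(Feb 2015) = 781.19×1 + 139.31×20 + 2683.39×10 + 25985.67×3 + 309.15×12 = 781.19 + 2786.2 + 26833.9 + 77957.01 + 3709.8 = 112068.1
ΣP(Jan 2015)·Q(Jan 2015) = 781.19×1 + 139.31×22 + 2683.39×12 + 25985.67×4 + 309.15×12 = 781.19 + 3064.82 + 32200.68 + 103942.68 + 3709.8 = 143699.17
Index = 112068.1 / 143699.17 × 100 = 77.9880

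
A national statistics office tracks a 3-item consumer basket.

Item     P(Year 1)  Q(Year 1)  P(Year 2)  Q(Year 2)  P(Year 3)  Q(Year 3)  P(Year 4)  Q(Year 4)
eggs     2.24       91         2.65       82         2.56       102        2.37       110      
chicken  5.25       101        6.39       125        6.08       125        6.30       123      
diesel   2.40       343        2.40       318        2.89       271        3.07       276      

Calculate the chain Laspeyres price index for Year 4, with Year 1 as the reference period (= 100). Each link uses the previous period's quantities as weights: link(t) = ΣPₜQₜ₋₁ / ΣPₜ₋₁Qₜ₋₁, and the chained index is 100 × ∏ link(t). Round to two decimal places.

120.23

Link Year 1→Year 2:
ΣP(Year 2)Q(Year 1) = 2.65×91 + 6.39×101 + 2.40×343 = 241.15 + 645.39 + 823.2 = 1709.74
ΣP(Year 1)Q(Year 1) = 2.24×91 + 5.25×101 + 2.40×343 = 203.84 + 530.25 + 823.2 = 1557.29
link = 1709.74/1557.29 = 1.097894
Link Year 2→Year 3:
ΣP(Year 3)Q(Year 2) = 2.56×82 + 6.08×125 + 2.89×318 = 209.92 + 760 + 919.02 = 1888.94
ΣP(Year 2)Q(Year 2) = 2.65×82 + 6.39×125 + 2.40×318 = 217.3 + 798.75 + 763.2 = 1779.25
link = 1888.94/1779.25 = 1.061650
Link Year 3→Year 4:
ΣP(Year 4)Q(Year 3) = 2.37×102 + 6.30×125 + 3.07×271 = 241.74 + 787.5 + 831.97 = 1861.21
ΣP(Year 3)Q(Year 3) = 2.56×102 + 6.08×125 + 2.89×271 = 261.12 + 760 + 783.19 = 1804.31
link = 1861.21/1804.31 = 1.031536
Chained index = 100 × 1.097894 × 1.061650 × 1.031536 = 120.2336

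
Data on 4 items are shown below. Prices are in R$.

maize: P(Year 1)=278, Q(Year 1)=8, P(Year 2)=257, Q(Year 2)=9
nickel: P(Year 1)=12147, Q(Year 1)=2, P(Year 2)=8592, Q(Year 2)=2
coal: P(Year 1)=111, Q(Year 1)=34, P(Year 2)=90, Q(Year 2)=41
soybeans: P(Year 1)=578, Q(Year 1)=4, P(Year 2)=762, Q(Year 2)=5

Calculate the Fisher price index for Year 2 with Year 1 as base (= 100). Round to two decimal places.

Laspeyres component (base-period weights):
ΣP(Year 2)Q(Year 1) = 257×8 + 8592×2 + 90×34 + 762×4 = 2056 + 17184 + 3060 + 3048 = 25348
ΣP(Year 1)Q(Year 1) = 278×8 + 12147×2 + 111×34 + 578×4 = 2224 + 24294 + 3774 + 2312 = 32604
L = 25348 / 32604 × 100 = 77.7451
Paasche component (current-period weights):
ΣP(Year 2)Q(Year 2) = 257×9 + 8592×2 + 90×41 + 762×5 = 2313 + 17184 + 3690 + 3810 = 26997
ΣP(Year 1)Q(Year 2) = 278×9 + 12147×2 + 111×41 + 578×5 = 2502 + 24294 + 4551 + 2890 = 34237
P = 26997 / 34237 × 100 = 78.8533
Fisher = √(L × P) = √(77.7451 × 78.8533) = 78.2972

78.30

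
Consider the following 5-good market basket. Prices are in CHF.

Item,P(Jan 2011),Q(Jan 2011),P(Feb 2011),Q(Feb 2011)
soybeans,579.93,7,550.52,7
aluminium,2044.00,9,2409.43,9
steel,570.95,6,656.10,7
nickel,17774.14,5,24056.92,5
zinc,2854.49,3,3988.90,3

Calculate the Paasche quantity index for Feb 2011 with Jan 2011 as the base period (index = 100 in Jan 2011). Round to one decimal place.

100.4

Paasche quantity index uses current-period prices as weights.
ΣP(Feb 2011)·Q(Feb 2011) = 550.52×7 + 2409.43×9 + 656.10×7 + 24056.92×5 + 3988.90×3 = 3853.64 + 21684.87 + 4592.7 + 120284.6 + 11966.7 = 162382.51
ΣP(Feb 2011)·Q(Jan 2011) = 550.52×7 + 2409.43×9 + 656.10×6 + 24056.92×5 + 3988.90×3 = 3853.64 + 21684.87 + 3936.6 + 120284.6 + 11966.7 = 161726.41
Index = 162382.51 / 161726.41 × 100 = 100.4057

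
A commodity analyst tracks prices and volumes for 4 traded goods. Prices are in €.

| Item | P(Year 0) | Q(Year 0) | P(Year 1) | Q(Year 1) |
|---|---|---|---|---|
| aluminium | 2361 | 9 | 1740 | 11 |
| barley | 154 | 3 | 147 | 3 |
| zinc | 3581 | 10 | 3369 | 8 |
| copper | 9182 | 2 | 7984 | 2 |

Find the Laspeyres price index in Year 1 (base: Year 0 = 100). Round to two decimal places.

86.66

Laspeyres price index uses base-period quantities as weights.
ΣP(Year 1)·Q(Year 0) = 1740×9 + 147×3 + 3369×10 + 7984×2 = 15660 + 441 + 33690 + 15968 = 65759
ΣP(Year 0)·Q(Year 0) = 2361×9 + 154×3 + 3581×10 + 9182×2 = 21249 + 462 + 35810 + 18364 = 75885
Index = 65759 / 75885 × 100 = 86.6561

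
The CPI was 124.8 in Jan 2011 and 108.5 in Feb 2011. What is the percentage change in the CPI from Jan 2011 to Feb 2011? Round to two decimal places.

-13.06%

Change = (108.5 − 124.8) / 124.8 × 100
       = -16.3 / 124.8 × 100 = -13.0609%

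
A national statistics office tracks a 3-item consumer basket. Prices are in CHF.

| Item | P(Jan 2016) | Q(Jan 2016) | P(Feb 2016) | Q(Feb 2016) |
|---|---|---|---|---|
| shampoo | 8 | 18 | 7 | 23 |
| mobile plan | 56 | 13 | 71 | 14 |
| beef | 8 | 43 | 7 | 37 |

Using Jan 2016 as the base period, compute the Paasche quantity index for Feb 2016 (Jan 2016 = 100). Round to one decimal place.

Paasche quantity index uses current-period prices as weights.
ΣP(Feb 2016)·Q(Feb 2016) = 7×23 + 71×14 + 7×37 = 161 + 994 + 259 = 1414
ΣP(Feb 2016)·Q(Jan 2016) = 7×18 + 71×13 + 7×43 = 126 + 923 + 301 = 1350
Index = 1414 / 1350 × 100 = 104.7407

104.7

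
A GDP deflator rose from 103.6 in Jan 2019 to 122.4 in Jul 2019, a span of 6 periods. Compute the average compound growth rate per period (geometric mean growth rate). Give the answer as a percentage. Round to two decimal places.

2.82%

Growth factor = (122.4/103.6)^(1/6) = (1.181467)^(1/6) = 1.028183
Growth rate = 1.028183 − 1 = 0.028183 = 2.8183%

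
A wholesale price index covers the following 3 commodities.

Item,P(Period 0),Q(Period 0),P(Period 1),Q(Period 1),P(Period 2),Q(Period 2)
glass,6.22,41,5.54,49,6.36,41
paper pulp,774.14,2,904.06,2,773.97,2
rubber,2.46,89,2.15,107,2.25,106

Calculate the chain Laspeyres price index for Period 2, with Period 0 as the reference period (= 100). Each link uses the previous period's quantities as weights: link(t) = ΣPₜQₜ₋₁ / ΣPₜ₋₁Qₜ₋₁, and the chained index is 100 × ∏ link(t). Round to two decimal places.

Link Period 0→Period 1:
ΣP(Period 1)Q(Period 0) = 5.54×41 + 904.06×2 + 2.15×89 = 227.14 + 1808.12 + 191.35 = 2226.61
ΣP(Period 0)Q(Period 0) = 6.22×41 + 774.14×2 + 2.46×89 = 255.02 + 1548.28 + 218.94 = 2022.24
link = 2226.61/2022.24 = 1.101061
Link Period 1→Period 2:
ΣP(Period 2)Q(Period 1) = 6.36×49 + 773.97×2 + 2.25×107 = 311.64 + 1547.94 + 240.75 = 2100.33
ΣP(Period 1)Q(Period 1) = 5.54×49 + 904.06×2 + 2.15×107 = 271.46 + 1808.12 + 230.05 = 2309.63
link = 2100.33/2309.63 = 0.909379
Chained index = 100 × 1.101061 × 0.909379 = 100.1282

100.13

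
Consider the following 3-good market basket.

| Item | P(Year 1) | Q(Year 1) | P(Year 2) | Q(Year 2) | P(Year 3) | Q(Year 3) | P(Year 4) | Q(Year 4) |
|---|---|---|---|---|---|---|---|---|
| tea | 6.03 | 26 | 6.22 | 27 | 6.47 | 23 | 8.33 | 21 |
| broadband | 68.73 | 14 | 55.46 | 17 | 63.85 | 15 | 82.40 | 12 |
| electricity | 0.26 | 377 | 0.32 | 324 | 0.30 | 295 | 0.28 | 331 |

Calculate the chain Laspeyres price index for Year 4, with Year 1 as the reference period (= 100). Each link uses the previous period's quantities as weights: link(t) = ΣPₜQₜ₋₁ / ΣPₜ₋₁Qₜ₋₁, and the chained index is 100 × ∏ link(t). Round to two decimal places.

122.88

Link Year 1→Year 2:
ΣP(Year 2)Q(Year 1) = 6.22×26 + 55.46×14 + 0.32×377 = 161.72 + 776.44 + 120.64 = 1058.8
ΣP(Year 1)Q(Year 1) = 6.03×26 + 68.73×14 + 0.26×377 = 156.78 + 962.22 + 98.02 = 1217.02
link = 1058.8/1217.02 = 0.869994
Link Year 2→Year 3:
ΣP(Year 3)Q(Year 2) = 6.47×27 + 63.85×17 + 0.30×324 = 174.69 + 1085.45 + 97.2 = 1357.34
ΣP(Year 2)Q(Year 2) = 6.22×27 + 55.46×17 + 0.32×324 = 167.94 + 942.82 + 103.68 = 1214.44
link = 1357.34/1214.44 = 1.117667
Link Year 3→Year 4:
ΣP(Year 4)Q(Year 3) = 8.33×23 + 82.40×15 + 0.28×295 = 191.59 + 1236 + 82.6 = 1510.19
ΣP(Year 3)Q(Year 3) = 6.47×23 + 63.85×15 + 0.30×295 = 148.81 + 957.75 + 88.5 = 1195.06
link = 1510.19/1195.06 = 1.263694
Chained index = 100 × 0.869994 × 1.117667 × 1.263694 = 122.8770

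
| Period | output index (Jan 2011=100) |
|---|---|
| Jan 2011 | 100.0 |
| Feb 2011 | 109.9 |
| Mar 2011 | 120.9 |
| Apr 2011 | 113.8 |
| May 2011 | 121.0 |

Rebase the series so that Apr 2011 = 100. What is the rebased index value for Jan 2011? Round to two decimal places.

87.87

Rebased(Jan 2011) = 100.0 / 113.8 × 100 = 87.8735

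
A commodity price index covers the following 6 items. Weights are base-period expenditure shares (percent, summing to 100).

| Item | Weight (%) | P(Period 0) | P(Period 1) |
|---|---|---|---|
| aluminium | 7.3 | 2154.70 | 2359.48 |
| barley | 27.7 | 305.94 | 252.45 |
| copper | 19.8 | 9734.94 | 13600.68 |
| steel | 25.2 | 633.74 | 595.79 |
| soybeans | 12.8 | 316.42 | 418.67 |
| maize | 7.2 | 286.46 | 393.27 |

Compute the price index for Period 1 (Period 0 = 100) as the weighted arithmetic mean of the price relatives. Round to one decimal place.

aluminium: 7.3 × (2359.48/2154.70) = 7.3 × 1.095039 = 7.9938
barley: 27.7 × (252.45/305.94) = 27.7 × 0.825162 = 22.8570
copper: 19.8 × (13600.68/9734.94) = 19.8 × 1.397100 = 27.6626
steel: 25.2 × (595.79/633.74) = 25.2 × 0.940117 = 23.6910
soybeans: 12.8 × (418.67/316.42) = 12.8 × 1.323146 = 16.9363
maize: 7.2 × (393.27/286.46) = 7.2 × 1.372862 = 9.8846
Index = Σ wᵢ·(p₁ᵢ/p₀ᵢ) = 7.9938 + 22.8570 + 27.6626 + 23.6910 + 16.9363 + 9.8846 = 109.0252

109.0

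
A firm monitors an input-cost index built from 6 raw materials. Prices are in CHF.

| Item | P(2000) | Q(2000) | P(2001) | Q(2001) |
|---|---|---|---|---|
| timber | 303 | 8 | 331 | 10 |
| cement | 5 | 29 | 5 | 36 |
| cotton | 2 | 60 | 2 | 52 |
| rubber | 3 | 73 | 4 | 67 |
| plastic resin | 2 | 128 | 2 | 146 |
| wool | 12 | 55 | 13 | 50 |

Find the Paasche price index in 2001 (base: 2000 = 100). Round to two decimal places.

Paasche price index uses current-period quantities as weights.
ΣP(2001)·Q(2001) = 331×10 + 5×36 + 2×52 + 4×67 + 2×146 + 13×50 = 3310 + 180 + 104 + 268 + 292 + 650 = 4804
ΣP(2000)·Q(2001) = 303×10 + 5×36 + 2×52 + 3×67 + 2×146 + 12×50 = 3030 + 180 + 104 + 201 + 292 + 600 = 4407
Index = 4804 / 4407 × 100 = 109.0084

109.01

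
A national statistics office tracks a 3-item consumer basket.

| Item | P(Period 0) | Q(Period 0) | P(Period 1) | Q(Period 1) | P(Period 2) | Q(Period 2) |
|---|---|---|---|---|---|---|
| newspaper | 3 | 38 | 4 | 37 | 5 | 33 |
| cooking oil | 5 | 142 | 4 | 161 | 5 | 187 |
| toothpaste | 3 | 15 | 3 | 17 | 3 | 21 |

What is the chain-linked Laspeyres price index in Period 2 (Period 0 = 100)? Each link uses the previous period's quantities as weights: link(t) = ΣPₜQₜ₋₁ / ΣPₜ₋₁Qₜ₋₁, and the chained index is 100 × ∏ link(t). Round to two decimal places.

Link Period 0→Period 1:
ΣP(Period 1)Q(Period 0) = 4×38 + 4×142 + 3×15 = 152 + 568 + 45 = 765
ΣP(Period 0)Q(Period 0) = 3×38 + 5×142 + 3×15 = 114 + 710 + 45 = 869
link = 765/869 = 0.880322
Link Period 1→Period 2:
ΣP(Period 2)Q(Period 1) = 5×37 + 5×161 + 3×17 = 185 + 805 + 51 = 1041
ΣP(Period 1)Q(Period 1) = 4×37 + 4×161 + 3×17 = 148 + 644 + 51 = 843
link = 1041/843 = 1.234875
Chained index = 100 × 0.880322 × 1.234875 = 108.7088

108.71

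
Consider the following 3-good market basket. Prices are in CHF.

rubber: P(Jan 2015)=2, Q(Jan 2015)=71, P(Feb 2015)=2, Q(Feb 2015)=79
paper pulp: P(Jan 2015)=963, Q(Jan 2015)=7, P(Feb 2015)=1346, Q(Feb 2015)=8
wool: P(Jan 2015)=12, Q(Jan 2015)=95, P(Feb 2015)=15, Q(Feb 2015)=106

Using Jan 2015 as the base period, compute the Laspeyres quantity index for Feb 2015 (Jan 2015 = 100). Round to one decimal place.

113.8

Laspeyres quantity index uses base-period prices as weights.
ΣP(Jan 2015)·Q(Feb 2015) = 2×79 + 963×8 + 12×106 = 158 + 7704 + 1272 = 9134
ΣP(Jan 2015)·Q(Jan 2015) = 2×71 + 963×7 + 12×95 = 142 + 6741 + 1140 = 8023
Index = 9134 / 8023 × 100 = 113.8477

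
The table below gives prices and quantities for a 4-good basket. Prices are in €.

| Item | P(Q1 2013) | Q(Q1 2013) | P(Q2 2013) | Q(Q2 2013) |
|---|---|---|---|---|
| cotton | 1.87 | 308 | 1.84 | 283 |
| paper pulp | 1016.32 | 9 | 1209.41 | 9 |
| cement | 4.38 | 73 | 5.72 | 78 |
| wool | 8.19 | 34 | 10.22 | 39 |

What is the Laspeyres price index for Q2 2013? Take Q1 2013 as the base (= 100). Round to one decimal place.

Laspeyres price index uses base-period quantities as weights.
ΣP(Q2 2013)·Q(Q1 2013) = 1.84×308 + 1209.41×9 + 5.72×73 + 10.22×34 = 566.72 + 10884.69 + 417.56 + 347.48 = 12216.45
ΣP(Q1 2013)·Q(Q1 2013) = 1.87×308 + 1016.32×9 + 4.38×73 + 8.19×34 = 575.96 + 9146.88 + 319.74 + 278.46 = 10321.04
Index = 12216.45 / 10321.04 × 100 = 118.3645

118.4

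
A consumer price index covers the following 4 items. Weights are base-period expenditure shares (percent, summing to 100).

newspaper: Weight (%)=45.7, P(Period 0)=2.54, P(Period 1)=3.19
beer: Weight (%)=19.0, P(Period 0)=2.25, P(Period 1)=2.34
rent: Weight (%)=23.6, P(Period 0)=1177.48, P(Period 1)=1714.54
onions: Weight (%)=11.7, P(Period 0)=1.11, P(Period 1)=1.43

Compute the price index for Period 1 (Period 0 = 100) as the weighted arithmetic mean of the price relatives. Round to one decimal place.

newspaper: 45.7 × (3.19/2.54) = 45.7 × 1.255906 = 57.3949
beer: 19.0 × (2.34/2.25) = 19.0 × 1.040000 = 19.7600
rent: 23.6 × (1714.54/1177.48) = 23.6 × 1.456110 = 34.3642
onions: 11.7 × (1.43/1.11) = 11.7 × 1.288288 = 15.0730
Index = Σ wᵢ·(p₁ᵢ/p₀ᵢ) = 57.3949 + 19.7600 + 34.3642 + 15.0730 = 126.5920

126.6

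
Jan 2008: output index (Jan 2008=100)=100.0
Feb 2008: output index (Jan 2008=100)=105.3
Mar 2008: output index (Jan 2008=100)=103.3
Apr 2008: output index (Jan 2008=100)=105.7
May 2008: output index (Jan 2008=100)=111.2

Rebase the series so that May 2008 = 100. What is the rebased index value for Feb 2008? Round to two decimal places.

94.69

Rebased(Feb 2008) = 105.3 / 111.2 × 100 = 94.6942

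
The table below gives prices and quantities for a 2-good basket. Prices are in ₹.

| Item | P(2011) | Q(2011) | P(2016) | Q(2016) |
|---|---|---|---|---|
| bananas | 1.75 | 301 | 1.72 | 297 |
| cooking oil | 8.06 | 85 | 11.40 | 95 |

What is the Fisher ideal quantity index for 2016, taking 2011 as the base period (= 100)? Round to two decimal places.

106.64

Laspeyres component (base-period weights):
ΣP(2011)Q(2016) = 1.75×297 + 8.06×95 = 519.75 + 765.7 = 1285.45
ΣP(2011)Q(2011) = 1.75×301 + 8.06×85 = 526.75 + 685.1 = 1211.85
L = 1285.45 / 1211.85 × 100 = 106.0734
Paasche component (current-period weights):
ΣP(2016)Q(2016) = 1.72×297 + 11.40×95 = 510.84 + 1083 = 1593.84
ΣP(2016)Q(2011) = 1.72×301 + 11.40×85 = 517.72 + 969 = 1486.72
P = 1593.84 / 1486.72 × 100 = 107.2051
Fisher = √(L × P) = √(106.0734 × 107.2051) = 106.6377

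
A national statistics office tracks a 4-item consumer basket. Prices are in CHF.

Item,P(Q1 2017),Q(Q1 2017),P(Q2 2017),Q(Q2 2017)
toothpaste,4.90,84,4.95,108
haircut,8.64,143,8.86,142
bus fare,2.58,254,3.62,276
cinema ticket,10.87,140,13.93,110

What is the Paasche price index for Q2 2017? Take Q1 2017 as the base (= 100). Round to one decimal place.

118.0

Paasche price index uses current-period quantities as weights.
ΣP(Q2 2017)·Q(Q2 2017) = 4.95×108 + 8.86×142 + 3.62×276 + 13.93×110 = 534.6 + 1258.12 + 999.12 + 1532.3 = 4324.14
ΣP(Q1 2017)·Q(Q2 2017) = 4.90×108 + 8.64×142 + 2.58×276 + 10.87×110 = 529.2 + 1226.88 + 712.08 + 1195.7 = 3663.86
Index = 4324.14 / 3663.86 × 100 = 118.0214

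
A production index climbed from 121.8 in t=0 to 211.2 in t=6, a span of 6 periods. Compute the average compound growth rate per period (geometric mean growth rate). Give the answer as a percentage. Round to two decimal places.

9.61%

Growth factor = (211.2/121.8)^(1/6) = (1.733990)^(1/6) = 1.096077
Growth rate = 1.096077 − 1 = 0.096077 = 9.6077%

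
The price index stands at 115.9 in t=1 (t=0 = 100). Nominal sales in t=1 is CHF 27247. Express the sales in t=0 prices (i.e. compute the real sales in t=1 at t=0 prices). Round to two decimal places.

23509.06

Real = Nominal ÷ (Index/100) = 27247 ÷ (115.9/100)
     = 27247 ÷ 1.159 = 23509.0595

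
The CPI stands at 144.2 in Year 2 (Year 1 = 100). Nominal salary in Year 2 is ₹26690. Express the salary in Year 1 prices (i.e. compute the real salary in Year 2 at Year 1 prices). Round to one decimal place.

Real = Nominal ÷ (Index/100) = 26690 ÷ (144.2/100)
     = 26690 ÷ 1.442 = 18509.0153

18509.0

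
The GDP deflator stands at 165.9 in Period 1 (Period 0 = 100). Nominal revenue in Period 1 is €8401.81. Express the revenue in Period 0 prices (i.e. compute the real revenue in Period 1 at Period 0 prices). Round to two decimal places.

5064.38

Real = Nominal ÷ (Index/100) = 8401.81 ÷ (165.9/100)
     = 8401.81 ÷ 1.659 = 5064.3822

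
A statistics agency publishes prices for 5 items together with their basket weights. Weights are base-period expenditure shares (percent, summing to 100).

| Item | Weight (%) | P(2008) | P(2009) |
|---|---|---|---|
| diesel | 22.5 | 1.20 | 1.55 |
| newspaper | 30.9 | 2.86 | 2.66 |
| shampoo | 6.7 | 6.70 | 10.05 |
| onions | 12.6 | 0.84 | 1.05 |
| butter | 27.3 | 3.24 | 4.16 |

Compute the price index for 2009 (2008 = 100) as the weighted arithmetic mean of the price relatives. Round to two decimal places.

118.65

diesel: 22.5 × (1.55/1.20) = 22.5 × 1.291667 = 29.0625
newspaper: 30.9 × (2.66/2.86) = 30.9 × 0.930070 = 28.7392
shampoo: 6.7 × (10.05/6.70) = 6.7 × 1.500000 = 10.0500
onions: 12.6 × (1.05/0.84) = 12.6 × 1.250000 = 15.7500
butter: 27.3 × (4.16/3.24) = 27.3 × 1.283951 = 35.0519
Index = Σ wᵢ·(p₁ᵢ/p₀ᵢ) = 29.0625 + 28.7392 + 10.0500 + 15.7500 + 35.0519 = 118.6535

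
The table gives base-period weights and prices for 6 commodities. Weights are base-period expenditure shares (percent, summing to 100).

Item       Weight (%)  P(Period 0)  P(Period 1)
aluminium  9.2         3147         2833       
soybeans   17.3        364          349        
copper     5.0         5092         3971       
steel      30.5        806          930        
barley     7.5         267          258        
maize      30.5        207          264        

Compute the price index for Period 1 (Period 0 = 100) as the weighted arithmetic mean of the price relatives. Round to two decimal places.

aluminium: 9.2 × (2833/3147) = 9.2 × 0.900222 = 8.2820
soybeans: 17.3 × (349/364) = 17.3 × 0.958791 = 16.5871
copper: 5.0 × (3971/5092) = 5.0 × 0.779851 = 3.8993
steel: 30.5 × (930/806) = 30.5 × 1.153846 = 35.1923
barley: 7.5 × (258/267) = 7.5 × 0.966292 = 7.2472
maize: 30.5 × (264/207) = 30.5 × 1.275362 = 38.8986
Index = Σ wᵢ·(p₁ᵢ/p₀ᵢ) = 8.2820 + 16.5871 + 3.8993 + 35.1923 + 7.2472 + 38.8986 = 110.1064

110.11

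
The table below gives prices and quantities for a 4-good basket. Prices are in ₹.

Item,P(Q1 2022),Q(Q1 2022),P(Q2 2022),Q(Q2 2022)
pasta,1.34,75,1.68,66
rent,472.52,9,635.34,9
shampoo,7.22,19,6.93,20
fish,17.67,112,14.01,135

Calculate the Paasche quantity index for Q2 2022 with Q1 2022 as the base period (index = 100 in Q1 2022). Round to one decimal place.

104.2

Paasche quantity index uses current-period prices as weights.
ΣP(Q2 2022)·Q(Q2 2022) = 1.68×66 + 635.34×9 + 6.93×20 + 14.01×135 = 110.88 + 5718.06 + 138.6 + 1891.35 = 7858.89
ΣP(Q2 2022)·Q(Q1 2022) = 1.68×75 + 635.34×9 + 6.93×19 + 14.01×112 = 126 + 5718.06 + 131.67 + 1569.12 = 7544.85
Index = 7858.89 / 7544.85 × 100 = 104.1623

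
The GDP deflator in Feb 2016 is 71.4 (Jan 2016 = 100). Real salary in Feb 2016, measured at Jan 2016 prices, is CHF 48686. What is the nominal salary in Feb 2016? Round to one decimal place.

Nominal = Real × (Index/100) = 48686 × (71.4/100)
        = 48686 × 0.714 = 34761.8040

34761.8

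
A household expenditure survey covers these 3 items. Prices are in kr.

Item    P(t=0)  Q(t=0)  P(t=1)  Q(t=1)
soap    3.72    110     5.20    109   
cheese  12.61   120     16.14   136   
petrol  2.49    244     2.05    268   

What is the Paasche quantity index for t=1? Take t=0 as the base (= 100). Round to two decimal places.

Paasche quantity index uses current-period prices as weights.
ΣP(t=1)·Q(t=1) = 5.20×109 + 16.14×136 + 2.05×268 = 566.8 + 2195.04 + 549.4 = 3311.24
ΣP(t=1)·Q(t=0) = 5.20×110 + 16.14×120 + 2.05×244 = 572 + 1936.8 + 500.2 = 3009
Index = 3311.24 / 3009 × 100 = 110.0445

110.04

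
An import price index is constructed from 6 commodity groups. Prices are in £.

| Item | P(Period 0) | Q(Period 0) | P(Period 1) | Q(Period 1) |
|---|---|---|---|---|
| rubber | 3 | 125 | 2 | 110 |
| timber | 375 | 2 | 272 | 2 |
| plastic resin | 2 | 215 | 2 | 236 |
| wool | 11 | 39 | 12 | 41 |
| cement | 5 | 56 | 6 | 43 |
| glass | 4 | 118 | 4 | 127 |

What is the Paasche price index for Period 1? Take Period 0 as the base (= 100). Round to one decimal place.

91.5

Paasche price index uses current-period quantities as weights.
ΣP(Period 1)·Q(Period 1) = 2×110 + 272×2 + 2×236 + 12×41 + 6×43 + 4×127 = 220 + 544 + 472 + 492 + 258 + 508 = 2494
ΣP(Period 0)·Q(Period 1) = 3×110 + 375×2 + 2×236 + 11×41 + 5×43 + 4×127 = 330 + 750 + 472 + 451 + 215 + 508 = 2726
Index = 2494 / 2726 × 100 = 91.4894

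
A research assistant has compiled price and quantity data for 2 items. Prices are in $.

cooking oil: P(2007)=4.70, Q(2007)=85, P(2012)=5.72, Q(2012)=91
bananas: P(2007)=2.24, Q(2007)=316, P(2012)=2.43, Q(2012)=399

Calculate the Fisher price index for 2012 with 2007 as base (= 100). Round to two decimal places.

Laspeyres component (base-period weights):
ΣP(2012)Q(2007) = 5.72×85 + 2.43×316 = 486.2 + 767.88 = 1254.08
ΣP(2007)Q(2007) = 4.70×85 + 2.24×316 = 399.5 + 707.84 = 1107.34
L = 1254.08 / 1107.34 × 100 = 113.2516
Paasche component (current-period weights):
ΣP(2012)Q(2012) = 5.72×91 + 2.43×399 = 520.52 + 969.57 = 1490.09
ΣP(2007)Q(2012) = 4.70×91 + 2.24×399 = 427.7 + 893.76 = 1321.46
P = 1490.09 / 1321.46 × 100 = 112.7609
Fisher = √(L × P) = √(113.2516 × 112.7609) = 113.0060

113.01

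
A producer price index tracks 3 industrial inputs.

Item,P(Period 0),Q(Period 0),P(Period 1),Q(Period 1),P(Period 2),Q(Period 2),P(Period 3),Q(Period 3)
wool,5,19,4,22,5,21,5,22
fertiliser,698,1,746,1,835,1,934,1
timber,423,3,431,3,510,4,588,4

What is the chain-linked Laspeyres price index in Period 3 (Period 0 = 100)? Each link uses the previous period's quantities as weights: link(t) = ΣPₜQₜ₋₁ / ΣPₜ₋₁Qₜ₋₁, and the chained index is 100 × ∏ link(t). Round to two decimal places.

135.81

Link Period 0→Period 1:
ΣP(Period 1)Q(Period 0) = 4×19 + 746×1 + 431×3 = 76 + 746 + 1293 = 2115
ΣP(Period 0)Q(Period 0) = 5×19 + 698×1 + 423×3 = 95 + 698 + 1269 = 2062
link = 2115/2062 = 1.025703
Link Period 1→Period 2:
ΣP(Period 2)Q(Period 1) = 5×22 + 835×1 + 510×3 = 110 + 835 + 1530 = 2475
ΣP(Period 1)Q(Period 1) = 4×22 + 746×1 + 431×3 = 88 + 746 + 1293 = 2127
link = 2475/2127 = 1.163611
Link Period 2→Period 3:
ΣP(Period 3)Q(Period 2) = 5×21 + 934×1 + 588×4 = 105 + 934 + 2352 = 3391
ΣP(Period 2)Q(Period 2) = 5×21 + 835×1 + 510×4 = 105 + 835 + 2040 = 2980
link = 3391/2980 = 1.137919
Chained index = 100 × 1.025703 × 1.163611 × 1.137919 = 135.8129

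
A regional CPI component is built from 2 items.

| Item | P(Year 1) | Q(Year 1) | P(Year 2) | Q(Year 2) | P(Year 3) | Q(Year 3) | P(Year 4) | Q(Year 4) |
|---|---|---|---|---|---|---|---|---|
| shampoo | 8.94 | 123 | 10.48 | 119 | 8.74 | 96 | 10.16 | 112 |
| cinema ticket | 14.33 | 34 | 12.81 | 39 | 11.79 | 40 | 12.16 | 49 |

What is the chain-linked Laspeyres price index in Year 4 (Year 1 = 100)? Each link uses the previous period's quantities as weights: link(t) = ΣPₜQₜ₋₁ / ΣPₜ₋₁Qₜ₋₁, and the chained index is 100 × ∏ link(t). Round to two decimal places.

104.08

Link Year 1→Year 2:
ΣP(Year 2)Q(Year 1) = 10.48×123 + 12.81×34 = 1289.04 + 435.54 = 1724.58
ΣP(Year 1)Q(Year 1) = 8.94×123 + 14.33×34 = 1099.62 + 487.22 = 1586.84
link = 1724.58/1586.84 = 1.086801
Link Year 2→Year 3:
ΣP(Year 3)Q(Year 2) = 8.74×119 + 11.79×39 = 1040.06 + 459.81 = 1499.87
ΣP(Year 2)Q(Year 2) = 10.48×119 + 12.81×39 = 1247.12 + 499.59 = 1746.71
link = 1499.87/1746.71 = 0.858683
Link Year 3→Year 4:
ΣP(Year 4)Q(Year 3) = 10.16×96 + 12.16×40 = 975.36 + 486.4 = 1461.76
ΣP(Year 3)Q(Year 3) = 8.74×96 + 11.79×40 = 839.04 + 471.6 = 1310.64
link = 1461.76/1310.64 = 1.115302
Chained index = 100 × 1.086801 × 0.858683 × 1.115302 = 104.0820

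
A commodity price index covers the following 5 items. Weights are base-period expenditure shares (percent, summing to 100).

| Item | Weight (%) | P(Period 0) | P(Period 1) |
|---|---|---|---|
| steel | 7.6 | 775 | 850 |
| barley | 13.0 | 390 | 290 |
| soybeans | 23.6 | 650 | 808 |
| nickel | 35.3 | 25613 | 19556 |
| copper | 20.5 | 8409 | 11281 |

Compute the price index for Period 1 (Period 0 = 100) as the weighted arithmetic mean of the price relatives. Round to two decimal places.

steel: 7.6 × (850/775) = 7.6 × 1.096774 = 8.3355
barley: 13.0 × (290/390) = 13.0 × 0.743590 = 9.6667
soybeans: 23.6 × (808/650) = 23.6 × 1.243077 = 29.3366
nickel: 35.3 × (19556/25613) = 35.3 × 0.763519 = 26.9522
copper: 20.5 × (11281/8409) = 20.5 × 1.341539 = 27.5015
Index = Σ wᵢ·(p₁ᵢ/p₀ᵢ) = 8.3355 + 9.6667 + 29.3366 + 26.9522 + 27.5015 = 101.7925

101.79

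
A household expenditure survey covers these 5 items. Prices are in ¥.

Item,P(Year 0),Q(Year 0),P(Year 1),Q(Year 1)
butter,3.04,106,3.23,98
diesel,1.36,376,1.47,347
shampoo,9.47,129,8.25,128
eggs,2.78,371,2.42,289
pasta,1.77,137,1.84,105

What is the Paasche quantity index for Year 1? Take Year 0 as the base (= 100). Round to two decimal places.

89.26

Paasche quantity index uses current-period prices as weights.
ΣP(Year 1)·Q(Year 1) = 3.23×98 + 1.47×347 + 8.25×128 + 2.42×289 + 1.84×105 = 316.54 + 510.09 + 1056 + 699.38 + 193.2 = 2775.21
ΣP(Year 1)·Q(Year 0) = 3.23×106 + 1.47×376 + 8.25×129 + 2.42×371 + 1.84×137 = 342.38 + 552.72 + 1064.25 + 897.82 + 252.08 = 3109.25
Index = 2775.21 / 3109.25 × 100 = 89.2566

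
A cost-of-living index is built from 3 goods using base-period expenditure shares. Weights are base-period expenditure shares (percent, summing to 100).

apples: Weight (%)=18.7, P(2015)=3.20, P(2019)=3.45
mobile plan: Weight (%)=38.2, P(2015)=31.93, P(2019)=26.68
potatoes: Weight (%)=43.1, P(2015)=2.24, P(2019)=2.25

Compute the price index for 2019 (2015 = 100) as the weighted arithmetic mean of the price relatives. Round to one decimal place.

apples: 18.7 × (3.45/3.20) = 18.7 × 1.078125 = 20.1609
mobile plan: 38.2 × (26.68/31.93) = 38.2 × 0.835578 = 31.9191
potatoes: 43.1 × (2.25/2.24) = 43.1 × 1.004464 = 43.2924
Index = Σ wᵢ·(p₁ᵢ/p₀ᵢ) = 20.1609 + 31.9191 + 43.2924 = 95.3724

95.4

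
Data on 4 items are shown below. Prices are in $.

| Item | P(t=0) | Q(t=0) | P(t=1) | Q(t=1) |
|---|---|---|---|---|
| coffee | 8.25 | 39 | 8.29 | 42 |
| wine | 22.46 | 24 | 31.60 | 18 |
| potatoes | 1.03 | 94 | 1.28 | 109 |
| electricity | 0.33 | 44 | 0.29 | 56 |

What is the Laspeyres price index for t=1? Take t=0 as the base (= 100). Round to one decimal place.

125.0

Laspeyres price index uses base-period quantities as weights.
ΣP(t=1)·Q(t=0) = 8.29×39 + 31.60×24 + 1.28×94 + 0.29×44 = 323.31 + 758.4 + 120.32 + 12.76 = 1214.79
ΣP(t=0)·Q(t=0) = 8.25×39 + 22.46×24 + 1.03×94 + 0.33×44 = 321.75 + 539.04 + 96.82 + 14.52 = 972.13
Index = 1214.79 / 972.13 × 100 = 124.9617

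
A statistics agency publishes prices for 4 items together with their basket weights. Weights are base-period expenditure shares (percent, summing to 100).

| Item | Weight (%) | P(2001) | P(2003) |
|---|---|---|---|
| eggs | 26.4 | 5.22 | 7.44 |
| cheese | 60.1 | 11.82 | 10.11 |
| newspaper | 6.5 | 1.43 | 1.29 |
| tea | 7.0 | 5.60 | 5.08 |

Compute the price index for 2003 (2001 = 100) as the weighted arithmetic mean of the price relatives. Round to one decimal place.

101.2

eggs: 26.4 × (7.44/5.22) = 26.4 × 1.425287 = 37.6276
cheese: 60.1 × (10.11/11.82) = 60.1 × 0.855330 = 51.4053
newspaper: 6.5 × (1.29/1.43) = 6.5 × 0.902098 = 5.8636
tea: 7.0 × (5.08/5.60) = 7.0 × 0.907143 = 6.3500
Index = Σ wᵢ·(p₁ᵢ/p₀ᵢ) = 37.6276 + 51.4053 + 5.8636 + 6.3500 = 101.2466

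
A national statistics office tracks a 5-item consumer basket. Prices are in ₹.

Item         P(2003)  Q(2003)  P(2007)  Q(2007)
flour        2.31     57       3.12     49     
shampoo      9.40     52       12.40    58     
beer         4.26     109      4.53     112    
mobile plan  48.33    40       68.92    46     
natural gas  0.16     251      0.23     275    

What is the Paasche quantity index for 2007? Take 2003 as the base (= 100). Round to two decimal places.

Paasche quantity index uses current-period prices as weights.
ΣP(2007)·Q(2007) = 3.12×49 + 12.40×58 + 4.53×112 + 68.92×46 + 0.23×275 = 152.88 + 719.2 + 507.36 + 3170.32 + 63.25 = 4613.01
ΣP(2007)·Q(2003) = 3.12×57 + 12.40×52 + 4.53×109 + 68.92×40 + 0.23×251 = 177.84 + 644.8 + 493.77 + 2756.8 + 57.73 = 4130.94
Index = 4613.01 / 4130.94 × 100 = 111.6697

111.67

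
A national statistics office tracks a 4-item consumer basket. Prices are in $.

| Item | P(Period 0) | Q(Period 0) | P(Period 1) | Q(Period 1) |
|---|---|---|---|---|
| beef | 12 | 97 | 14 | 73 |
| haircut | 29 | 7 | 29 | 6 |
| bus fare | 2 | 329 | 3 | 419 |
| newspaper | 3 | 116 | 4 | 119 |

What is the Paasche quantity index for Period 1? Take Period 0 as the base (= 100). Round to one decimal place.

Paasche quantity index uses current-period prices as weights.
ΣP(Period 1)·Q(Period 1) = 14×73 + 29×6 + 3×419 + 4×119 = 1022 + 174 + 1257 + 476 = 2929
ΣP(Period 1)·Q(Period 0) = 14×97 + 29×7 + 3×329 + 4×116 = 1358 + 203 + 987 + 464 = 3012
Index = 2929 / 3012 × 100 = 97.2444

97.2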